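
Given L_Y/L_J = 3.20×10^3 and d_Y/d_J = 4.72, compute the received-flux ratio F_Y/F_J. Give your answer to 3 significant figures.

F = L/(4πd²), so F_Y/F_J = (L_Y/L_J) / (d_Y/d_J)²
= 3.20×10^3 / (4.72)² = 3.20×10^3 / 22.28 = 143.6.

144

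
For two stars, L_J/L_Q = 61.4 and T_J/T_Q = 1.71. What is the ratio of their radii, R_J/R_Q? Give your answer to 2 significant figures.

L ∝ R²T⁴ gives R ∝ √L / T², so
R_J/R_Q = √(61.4) / (1.71)² = 7.836 / 2.924 = 2.680.

2.7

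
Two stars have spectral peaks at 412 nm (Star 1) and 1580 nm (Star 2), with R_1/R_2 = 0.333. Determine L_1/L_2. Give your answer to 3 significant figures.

24.0

Wien's law gives T ∝ 1/λ_max, so T_1/T_2 = λ_2/λ_1 = 1580/412 = 3.835.
Then L ∝ R²T⁴ gives L_1/L_2 = (0.333)² × (3.835)⁴ = 0.1109 × 216.3 = 23.98.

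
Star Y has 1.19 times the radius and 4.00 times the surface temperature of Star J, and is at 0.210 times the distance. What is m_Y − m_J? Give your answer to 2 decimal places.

L_Y/L_J = (1.19)²(4.00)⁴ = 362.5.
F_Y/F_J = (L_Y/L_J)/(d_Y/d_J)² = 362.5/0.04410 = 8220.
m_Y − m_J = −2.5 log₁₀(8220) = -9.79.

-9.79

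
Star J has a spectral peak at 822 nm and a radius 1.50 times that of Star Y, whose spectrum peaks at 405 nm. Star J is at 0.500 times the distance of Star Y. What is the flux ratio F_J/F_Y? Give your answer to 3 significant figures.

Wien's law: T_J/T_Y = λ_Y/λ_J = 405/822 = 0.4927.
L_J/L_Y = (R_J/R_Y)²(T_J/T_Y)⁴ = (1.50)²(0.4927)⁴ = 0.1326.
F_J/F_Y = (L_J/L_Y)/(d_J/d_Y)² = 0.1326/(0.500)² = 0.5304.

0.530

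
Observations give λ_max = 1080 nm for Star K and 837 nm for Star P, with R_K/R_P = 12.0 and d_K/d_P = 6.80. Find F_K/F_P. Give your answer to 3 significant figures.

Wien's law: T_K/T_P = λ_P/λ_K = 837/1080 = 0.7750.
L_K/L_P = (R_K/R_P)²(T_K/T_P)⁴ = (12.0)²(0.7750)⁴ = 51.95.
F_K/F_P = (L_K/L_P)/(d_K/d_P)² = 51.95/(6.80)² = 1.123.

1.12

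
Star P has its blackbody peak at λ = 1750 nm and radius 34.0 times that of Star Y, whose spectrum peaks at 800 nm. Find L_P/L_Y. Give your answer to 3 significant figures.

50.5

Wien's law gives T ∝ 1/λ_max, so T_P/T_Y = λ_Y/λ_P = 800/1750 = 0.4571.
Then L ∝ R²T⁴ gives L_P/L_Y = (34.0)² × (0.4571)⁴ = 1156 × 0.04367 = 50.49.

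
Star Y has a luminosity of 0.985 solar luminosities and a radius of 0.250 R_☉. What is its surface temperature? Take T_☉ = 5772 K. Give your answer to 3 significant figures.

T/T_☉ = (L/L_☉)^(1/4) / (R/R_☉)^(1/2)
T = 5772 × (0.985)^(1/4) / √(0.250) = 5772 × 0.9962 / 0.5000 = 1.150×10^4 K.

1.15×10^4 K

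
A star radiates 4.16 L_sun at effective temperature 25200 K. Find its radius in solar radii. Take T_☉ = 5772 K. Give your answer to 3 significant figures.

0.107 solar radii

R/R_☉ = √(L/L_☉) / (T/T_☉)² = √(4.16) / (4.366)²
       = 2.040 / 19.06 = 0.1070.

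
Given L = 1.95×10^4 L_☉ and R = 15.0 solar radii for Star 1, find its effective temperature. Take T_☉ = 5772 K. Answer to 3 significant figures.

T/T_☉ = (L/L_☉)^(1/4) / (R/R_☉)^(1/2)
T = 5772 × (1.95×10^4)^(1/4) / √(15.0) = 5772 × 11.82 / 3.873 = 1.761×10^4 K.

1.76×10^4 K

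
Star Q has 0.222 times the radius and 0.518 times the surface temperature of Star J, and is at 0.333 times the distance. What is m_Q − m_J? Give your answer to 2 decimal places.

3.74

L_Q/L_J = (0.222)²(0.518)⁴ = 0.003548.
F_Q/F_J = (L_Q/L_J)/(d_Q/d_J)² = 0.003548/0.1109 = 0.03200.
m_Q − m_J = −2.5 log₁₀(0.03200) = 3.74.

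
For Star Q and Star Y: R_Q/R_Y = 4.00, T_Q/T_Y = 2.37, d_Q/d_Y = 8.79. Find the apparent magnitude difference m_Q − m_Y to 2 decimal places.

L_Q/L_Y = (4.00)²(2.37)⁴ = 504.8.
F_Q/F_Y = (L_Q/L_Y)/(d_Q/d_Y)² = 504.8/77.26 = 6.533.
m_Q − m_Y = −2.5 log₁₀(6.533) = -2.04.

-2.04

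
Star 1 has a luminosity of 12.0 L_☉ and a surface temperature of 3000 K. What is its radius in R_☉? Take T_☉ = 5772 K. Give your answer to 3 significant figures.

R/R_☉ = √(L/L_☉) / (T/T_☉)² = √(12.0) / (0.5198)²
       = 3.464 / 0.2701 = 12.82.

12.8 R_☉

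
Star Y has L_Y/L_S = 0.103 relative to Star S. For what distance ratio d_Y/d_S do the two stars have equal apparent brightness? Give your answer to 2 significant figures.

Equal flux requires L_Y/d_Y² = L_S/d_S², so d_Y/d_S = √(L_Y/L_S)
= √(0.103) = 0.3209.

0.32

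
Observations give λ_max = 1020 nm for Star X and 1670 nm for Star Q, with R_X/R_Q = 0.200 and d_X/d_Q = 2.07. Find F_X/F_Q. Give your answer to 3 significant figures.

0.0671

Wien's law: T_X/T_Q = λ_Q/λ_X = 1670/1020 = 1.637.
L_X/L_Q = (R_X/R_Q)²(T_X/T_Q)⁴ = (0.200)²(1.637)⁴ = 0.2874.
F_X/F_Q = (L_X/L_Q)/(d_X/d_Q)² = 0.2874/(2.07)² = 0.06708.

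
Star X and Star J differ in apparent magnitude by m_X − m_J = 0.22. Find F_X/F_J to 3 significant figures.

F_X/F_J = 10^(−(m_X − m_J)/2.5) = 10^(-0.22/2.5) = 10^-0.088 = 0.8166.

0.817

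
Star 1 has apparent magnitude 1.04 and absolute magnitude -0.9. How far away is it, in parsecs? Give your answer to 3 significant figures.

24.4 pc

m − M = 5 log₁₀(d/10 pc)
1.04 − (-0.9) = 1.94 = 5 log₁₀(d/10)
d = 10 × 10^(1.94/5) = 10 × 10^0.388 = 24.43 pc.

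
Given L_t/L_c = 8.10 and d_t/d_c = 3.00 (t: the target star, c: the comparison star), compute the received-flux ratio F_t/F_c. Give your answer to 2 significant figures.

F = L/(4πd²), so F_t/F_c = (L_t/L_c) / (d_t/d_c)²
= 8.10 / (3.00)² = 8.10 / 9.000 = 0.9000.

0.90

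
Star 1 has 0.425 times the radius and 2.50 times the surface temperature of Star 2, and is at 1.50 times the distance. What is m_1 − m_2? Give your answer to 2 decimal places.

L_1/L_2 = (0.425)²(2.50)⁴ = 7.056.
F_1/F_2 = (L_1/L_2)/(d_1/d_2)² = 7.056/2.250 = 3.136.
m_1 − m_2 = −2.5 log₁₀(3.136) = -1.24.

-1.24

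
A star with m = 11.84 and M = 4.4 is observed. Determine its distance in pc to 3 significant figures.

308 pc

m − M = 5 log₁₀(d/10 pc)
11.84 − (4.4) = 7.44 = 5 log₁₀(d/10)
d = 10 × 10^(7.44/5) = 10 × 10^1.488 = 307.6 pc.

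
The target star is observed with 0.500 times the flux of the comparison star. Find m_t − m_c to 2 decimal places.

m_t − m_c = −2.5 log₁₀(F_t/F_c) = −2.5 log₁₀(0.500) = −2.5 × (-0.301) = 0.753.

0.75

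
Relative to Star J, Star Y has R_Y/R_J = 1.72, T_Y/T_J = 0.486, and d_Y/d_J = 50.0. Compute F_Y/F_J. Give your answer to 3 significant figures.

6.60×10^-5

L_Y/L_J = (R_Y/R_J)²(T_Y/T_J)⁴ = (1.72)² × (0.486)⁴ = 0.1650.
F_Y/F_J = (L_Y/L_J)/(d_Y/d_J)² = 0.1650 / (50.0)² = 6.602×10^-5.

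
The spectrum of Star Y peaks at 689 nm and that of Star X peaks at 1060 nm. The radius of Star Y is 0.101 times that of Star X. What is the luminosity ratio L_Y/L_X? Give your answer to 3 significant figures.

0.0571

Wien's law gives T ∝ 1/λ_max, so T_Y/T_X = λ_X/λ_Y = 1060/689 = 1.538.
Then L ∝ R²T⁴ gives L_Y/L_X = (0.101)² × (1.538)⁴ = 0.01020 × 5.602 = 0.05715.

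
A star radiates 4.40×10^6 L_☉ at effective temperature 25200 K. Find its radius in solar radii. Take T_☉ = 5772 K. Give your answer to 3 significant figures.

R/R_☉ = √(L/L_☉) / (T/T_☉)² = √(4.40×10^6) / (4.366)²
       = 2098 / 19.06 = 110.0.

110 solar radii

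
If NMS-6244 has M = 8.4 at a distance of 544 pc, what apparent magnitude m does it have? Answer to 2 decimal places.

17.08

m = M + 5 log₁₀(d/10 pc) = 8.4 + 5 log₁₀(544/10)
  = 8.4 + 5 × 1.736 = 8.4 + 8.68 = 17.08.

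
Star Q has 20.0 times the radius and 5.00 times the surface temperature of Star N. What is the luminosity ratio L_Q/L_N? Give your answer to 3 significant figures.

From the Stefan–Boltzmann law, L ∝ R²T⁴, so
L_Q/L_N = (R_Q/R_N)² (T_Q/T_N)⁴ = (20.0)² × (5.00)⁴ = 400.0 × 625.0 = 2.500×10^5.

2.50×10^5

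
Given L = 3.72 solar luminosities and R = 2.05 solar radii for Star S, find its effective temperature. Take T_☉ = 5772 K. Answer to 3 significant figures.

T/T_☉ = (L/L_☉)^(1/4) / (R/R_☉)^(1/2)
T = 5772 × (3.72)^(1/4) / √(2.05) = 5772 × 1.389 / 1.432 = 5599 K.

5.60×10^3 K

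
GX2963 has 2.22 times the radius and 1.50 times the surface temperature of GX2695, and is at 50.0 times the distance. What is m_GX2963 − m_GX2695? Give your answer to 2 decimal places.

L_GX2963/L_GX2695 = (2.22)²(1.50)⁴ = 24.95.
F_GX2963/F_GX2695 = (L_GX2963/L_GX2695)/(d_GX2963/d_GX2695)² = 24.95/2500 = 0.009980.
m_GX2963 − m_GX2695 = −2.5 log₁₀(0.009980) = 5.00.

5.00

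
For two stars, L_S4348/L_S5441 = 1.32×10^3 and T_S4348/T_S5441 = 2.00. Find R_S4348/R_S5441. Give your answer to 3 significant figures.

9.08

L ∝ R²T⁴ gives R ∝ √L / T², so
R_S4348/R_S5441 = √(1.32×10^3) / (2.00)² = 36.33 / 4.000 = 9.083.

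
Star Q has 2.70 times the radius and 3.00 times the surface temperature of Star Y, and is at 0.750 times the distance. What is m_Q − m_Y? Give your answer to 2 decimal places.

-7.55

L_Q/L_Y = (2.70)²(3.00)⁴ = 590.5.
F_Q/F_Y = (L_Q/L_Y)/(d_Q/d_Y)² = 590.5/0.5625 = 1050.
m_Q − m_Y = −2.5 log₁₀(1050) = -7.55.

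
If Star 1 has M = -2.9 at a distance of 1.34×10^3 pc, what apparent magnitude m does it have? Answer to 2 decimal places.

7.74

m = M + 5 log₁₀(d/10 pc) = -2.9 + 5 log₁₀(1.34×10^3/10)
  = -2.9 + 5 × 2.127 = -2.9 + 10.64 = 7.74.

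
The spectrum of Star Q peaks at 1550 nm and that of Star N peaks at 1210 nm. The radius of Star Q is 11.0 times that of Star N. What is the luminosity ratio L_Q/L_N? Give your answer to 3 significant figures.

44.9

Wien's law gives T ∝ 1/λ_max, so T_Q/T_N = λ_N/λ_Q = 1210/1550 = 0.7806.
Then L ∝ R²T⁴ gives L_Q/L_N = (11.0)² × (0.7806)⁴ = 121.0 × 0.3714 = 44.94.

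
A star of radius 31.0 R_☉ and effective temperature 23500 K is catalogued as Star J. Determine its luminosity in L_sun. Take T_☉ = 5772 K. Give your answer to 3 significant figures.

L/L_☉ = (R/R_☉)² (T/T_☉)⁴ = (31.0)² × (23500/5772)⁴
       = 961.0 × (4.071)⁴ = 961.0 × 274.8 = 2.641×10^5.

2.64×10^5 L_sun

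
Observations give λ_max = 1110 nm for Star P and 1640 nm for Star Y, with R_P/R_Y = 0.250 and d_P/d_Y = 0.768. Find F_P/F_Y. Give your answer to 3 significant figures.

Wien's law: T_P/T_Y = λ_Y/λ_P = 1640/1110 = 1.477.
L_P/L_Y = (R_P/R_Y)²(T_P/T_Y)⁴ = (0.250)²(1.477)⁴ = 0.2978.
F_P/F_Y = (L_P/L_Y)/(d_P/d_Y)² = 0.2978/(0.768)² = 0.5049.

0.505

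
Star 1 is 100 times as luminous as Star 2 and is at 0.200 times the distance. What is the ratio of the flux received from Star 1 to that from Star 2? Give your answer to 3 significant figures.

2.50×10^3

F = L/(4πd²), so F_1/F_2 = (L_1/L_2) / (d_1/d_2)²
= 100 / (0.200)² = 100 / 0.04000 = 2500.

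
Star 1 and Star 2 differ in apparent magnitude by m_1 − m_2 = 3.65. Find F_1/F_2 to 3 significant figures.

0.0347

F_1/F_2 = 10^(−(m_1 − m_2)/2.5) = 10^(-3.65/2.5) = 10^-1.460 = 0.03467.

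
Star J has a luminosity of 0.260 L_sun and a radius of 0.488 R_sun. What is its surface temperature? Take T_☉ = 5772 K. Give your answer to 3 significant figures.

T/T_☉ = (L/L_☉)^(1/4) / (R/R_☉)^(1/2)
T = 5772 × (0.260)^(1/4) / √(0.488) = 5772 × 0.7141 / 0.6986 = 5900 K.

5.90×10^3 K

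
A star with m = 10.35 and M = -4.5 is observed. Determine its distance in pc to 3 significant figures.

9.33×10^3 pc

m − M = 5 log₁₀(d/10 pc)
10.35 − (-4.5) = 14.85 = 5 log₁₀(d/10)
d = 10 × 10^(14.85/5) = 10 × 10^2.970 = 9333 pc.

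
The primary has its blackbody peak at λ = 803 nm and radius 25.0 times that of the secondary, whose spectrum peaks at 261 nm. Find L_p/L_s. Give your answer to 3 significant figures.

Wien's law gives T ∝ 1/λ_max, so T_p/T_s = λ_s/λ_p = 261/803 = 0.3250.
Then L ∝ R²T⁴ gives L_p/L_s = (25.0)² × (0.3250)⁴ = 625.0 × 0.01116 = 6.976.

6.98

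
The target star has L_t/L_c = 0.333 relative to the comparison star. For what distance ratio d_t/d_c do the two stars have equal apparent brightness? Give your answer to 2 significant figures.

Equal flux requires L_t/d_t² = L_c/d_c², so d_t/d_c = √(L_t/L_c)
= √(0.333) = 0.5771.

0.58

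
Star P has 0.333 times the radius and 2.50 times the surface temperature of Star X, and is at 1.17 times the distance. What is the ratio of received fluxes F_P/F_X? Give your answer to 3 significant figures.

L_P/L_X = (R_P/R_X)²(T_P/T_X)⁴ = (0.333)² × (2.50)⁴ = 4.332.
F_P/F_X = (L_P/L_X)/(d_P/d_X)² = 4.332 / (1.17)² = 3.164.

3.16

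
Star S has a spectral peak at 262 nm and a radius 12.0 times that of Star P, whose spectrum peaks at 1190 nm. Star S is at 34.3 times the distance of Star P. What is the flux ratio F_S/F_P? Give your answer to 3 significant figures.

52.1

Wien's law: T_S/T_P = λ_P/λ_S = 1190/262 = 4.542.
L_S/L_P = (R_S/R_P)²(T_S/T_P)⁴ = (12.0)²(4.542)⁴ = 6.128×10^4.
F_S/F_P = (L_S/L_P)/(d_S/d_P)² = 6.128×10^4/(34.3)² = 52.09.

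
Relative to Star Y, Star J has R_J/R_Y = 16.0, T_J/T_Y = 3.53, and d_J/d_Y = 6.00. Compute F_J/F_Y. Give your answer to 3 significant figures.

1.10×10^3

L_J/L_Y = (R_J/R_Y)²(T_J/T_Y)⁴ = (16.0)² × (3.53)⁴ = 3.975×10^4.
F_J/F_Y = (L_J/L_Y)/(d_J/d_Y)² = 3.975×10^4 / (6.00)² = 1104.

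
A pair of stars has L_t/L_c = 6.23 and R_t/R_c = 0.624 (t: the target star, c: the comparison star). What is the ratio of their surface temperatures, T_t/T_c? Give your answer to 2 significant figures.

2.0

L ∝ R²T⁴ gives T ∝ (L/R²)^(1/4), so
T_t/T_c = (6.23 / 0.624²)^(1/4) = (16.00)^(1/4) = 2.000.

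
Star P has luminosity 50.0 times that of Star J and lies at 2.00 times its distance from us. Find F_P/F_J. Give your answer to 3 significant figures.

F = L/(4πd²), so F_P/F_J = (L_P/L_J) / (d_P/d_J)²
= 50.0 / (2.00)² = 50.0 / 4.000 = 12.50.

12.5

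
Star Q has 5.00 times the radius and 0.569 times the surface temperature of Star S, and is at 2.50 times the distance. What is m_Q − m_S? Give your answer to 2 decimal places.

L_Q/L_S = (5.00)²(0.569)⁴ = 2.621.
F_Q/F_S = (L_Q/L_S)/(d_Q/d_S)² = 2.621/6.250 = 0.4193.
m_Q − m_S = −2.5 log₁₀(0.4193) = 0.94.

0.94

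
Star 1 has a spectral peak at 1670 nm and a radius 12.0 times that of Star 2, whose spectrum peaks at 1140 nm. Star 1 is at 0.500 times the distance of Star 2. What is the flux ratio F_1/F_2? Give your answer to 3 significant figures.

125

Wien's law: T_1/T_2 = λ_2/λ_1 = 1140/1670 = 0.6826.
L_1/L_2 = (R_1/R_2)²(T_1/T_2)⁴ = (12.0)²(0.6826)⁴ = 31.27.
F_1/F_2 = (L_1/L_2)/(d_1/d_2)² = 31.27/(0.500)² = 125.1.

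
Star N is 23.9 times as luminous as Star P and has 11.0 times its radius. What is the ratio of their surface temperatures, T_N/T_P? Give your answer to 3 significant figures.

0.667

L ∝ R²T⁴ gives T ∝ (L/R²)^(1/4), so
T_N/T_P = (23.9 / 11.0²)^(1/4) = (0.1975)^(1/4) = 0.6667.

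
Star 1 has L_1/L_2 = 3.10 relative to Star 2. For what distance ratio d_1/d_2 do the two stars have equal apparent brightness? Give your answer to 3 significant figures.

1.76

Equal flux requires L_1/d_1² = L_2/d_2², so d_1/d_2 = √(L_1/L_2)
= √(3.10) = 1.761.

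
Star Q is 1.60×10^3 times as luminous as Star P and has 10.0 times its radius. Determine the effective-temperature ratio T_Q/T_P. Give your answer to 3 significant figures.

L ∝ R²T⁴ gives T ∝ (L/R²)^(1/4), so
T_Q/T_P = (1.60×10^3 / 10.0²)^(1/4) = (16.00)^(1/4) = 2.000.

2.00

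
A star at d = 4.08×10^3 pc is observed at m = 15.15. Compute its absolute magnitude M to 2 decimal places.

M = m − 5 log₁₀(d/10 pc) = 15.15 − 5 log₁₀(4.08×10^3/10)
  = 15.15 − 5 × 2.611 = 15.15 − 13.05 = 2.10.

2.10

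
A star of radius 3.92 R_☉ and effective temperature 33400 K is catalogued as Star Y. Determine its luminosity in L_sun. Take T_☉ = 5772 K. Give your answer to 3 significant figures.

L/L_☉ = (R/R_☉)² (T/T_☉)⁴ = (3.92)² × (33400/5772)⁴
       = 15.37 × (5.787)⁴ = 15.37 × 1121 = 1.723×10^4.

1.72×10^4 L_sun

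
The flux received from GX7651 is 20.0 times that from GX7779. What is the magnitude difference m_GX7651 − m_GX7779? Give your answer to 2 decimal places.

-3.25

m_GX7651 − m_GX7779 = −2.5 log₁₀(F_GX7651/F_GX7779) = −2.5 log₁₀(20.0) = −2.5 × (1.301) = -3.253.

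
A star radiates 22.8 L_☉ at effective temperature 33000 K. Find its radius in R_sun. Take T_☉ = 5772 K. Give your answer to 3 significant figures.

R/R_☉ = √(L/L_☉) / (T/T_☉)² = √(22.8) / (5.717)²
       = 4.775 / 32.69 = 0.1461.

0.146 R_sun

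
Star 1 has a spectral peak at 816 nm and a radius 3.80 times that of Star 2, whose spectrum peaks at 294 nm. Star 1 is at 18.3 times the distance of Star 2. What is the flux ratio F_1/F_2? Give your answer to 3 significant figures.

7.27×10^-4

Wien's law: T_1/T_2 = λ_2/λ_1 = 294/816 = 0.3603.
L_1/L_2 = (R_1/R_2)²(T_1/T_2)⁴ = (3.80)²(0.3603)⁴ = 0.2433.
F_1/F_2 = (L_1/L_2)/(d_1/d_2)² = 0.2433/(18.3)² = 7.266×10^-4.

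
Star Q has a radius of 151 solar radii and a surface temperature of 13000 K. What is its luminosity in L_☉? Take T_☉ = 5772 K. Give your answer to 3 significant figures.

5.87×10^5 L_☉

L/L_☉ = (R/R_☉)² (T/T_☉)⁴ = (151)² × (13000/5772)⁴
       = 2.280×10^4 × (2.252)⁴ = 2.280×10^4 × 25.73 = 5.867×10^5.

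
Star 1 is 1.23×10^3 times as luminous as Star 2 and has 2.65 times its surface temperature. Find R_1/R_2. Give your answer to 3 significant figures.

L ∝ R²T⁴ gives R ∝ √L / T², so
R_1/R_2 = √(1.23×10^3) / (2.65)² = 35.07 / 7.022 = 4.994.

4.99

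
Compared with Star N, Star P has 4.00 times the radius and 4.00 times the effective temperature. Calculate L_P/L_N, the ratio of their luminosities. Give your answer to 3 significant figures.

4.10×10^3

From the Stefan–Boltzmann law, L ∝ R²T⁴, so
L_P/L_N = (R_P/R_N)² (T_P/T_N)⁴ = (4.00)² × (4.00)⁴ = 16.00 × 256.0 = 4096.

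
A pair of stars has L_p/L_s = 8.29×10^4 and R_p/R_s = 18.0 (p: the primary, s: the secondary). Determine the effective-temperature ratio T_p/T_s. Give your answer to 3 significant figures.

L ∝ R²T⁴ gives T ∝ (L/R²)^(1/4), so
T_p/T_s = (8.29×10^4 / 18.0²)^(1/4) = (255.9)^(1/4) = 3.999.

4.00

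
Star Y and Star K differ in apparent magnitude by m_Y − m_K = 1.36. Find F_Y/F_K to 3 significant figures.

F_Y/F_K = 10^(−(m_Y − m_K)/2.5) = 10^(-1.36/2.5) = 10^-0.544 = 0.2858.

0.286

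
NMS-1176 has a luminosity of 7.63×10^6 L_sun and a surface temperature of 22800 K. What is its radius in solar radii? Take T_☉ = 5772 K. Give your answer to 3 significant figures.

R/R_☉ = √(L/L_☉) / (T/T_☉)² = √(7.63×10^6) / (3.950)²
       = 2762 / 15.60 = 177.0.

177 solar radii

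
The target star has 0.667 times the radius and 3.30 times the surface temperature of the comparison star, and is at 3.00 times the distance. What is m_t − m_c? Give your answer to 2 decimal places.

-1.92

L_t/L_c = (0.667)²(3.30)⁴ = 52.76.
F_t/F_c = (L_t/L_c)/(d_t/d_c)² = 52.76/9.000 = 5.862.
m_t − m_c = −2.5 log₁₀(5.862) = -1.92.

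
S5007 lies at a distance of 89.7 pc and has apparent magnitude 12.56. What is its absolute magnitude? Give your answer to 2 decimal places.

M = m − 5 log₁₀(d/10 pc) = 12.56 − 5 log₁₀(89.7/10)
  = 12.56 − 5 × 0.953 = 12.56 − 4.76 = 7.80.

7.80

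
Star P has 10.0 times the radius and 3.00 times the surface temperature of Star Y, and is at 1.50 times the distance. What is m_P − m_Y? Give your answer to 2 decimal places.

-8.89

L_P/L_Y = (10.0)²(3.00)⁴ = 8100.
F_P/F_Y = (L_P/L_Y)/(d_P/d_Y)² = 8100/2.250 = 3600.
m_P − m_Y = −2.5 log₁₀(3600) = -8.89.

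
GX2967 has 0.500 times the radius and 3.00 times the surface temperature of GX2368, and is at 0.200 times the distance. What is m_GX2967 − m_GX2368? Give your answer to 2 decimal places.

-6.76

L_GX2967/L_GX2368 = (0.500)²(3.00)⁴ = 20.25.
F_GX2967/F_GX2368 = (L_GX2967/L_GX2368)/(d_GX2967/d_GX2368)² = 20.25/0.04000 = 506.2.
m_GX2967 − m_GX2368 = −2.5 log₁₀(506.2) = -6.76.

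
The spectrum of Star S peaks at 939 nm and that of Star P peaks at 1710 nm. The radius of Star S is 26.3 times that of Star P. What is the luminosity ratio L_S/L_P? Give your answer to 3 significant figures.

7.61×10^3

Wien's law gives T ∝ 1/λ_max, so T_S/T_P = λ_P/λ_S = 1710/939 = 1.821.
Then L ∝ R²T⁴ gives L_S/L_P = (26.3)² × (1.821)⁴ = 691.7 × 11.00 = 7607.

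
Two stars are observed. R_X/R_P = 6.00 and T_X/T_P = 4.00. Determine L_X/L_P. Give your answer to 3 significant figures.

9.22×10^3

From the Stefan–Boltzmann law, L ∝ R²T⁴, so
L_X/L_P = (R_X/R_P)² (T_X/T_P)⁴ = (6.00)² × (4.00)⁴ = 36.00 × 256.0 = 9216.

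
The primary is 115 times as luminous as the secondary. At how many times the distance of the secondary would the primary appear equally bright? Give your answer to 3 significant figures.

Equal flux requires L_p/d_p² = L_s/d_s², so d_p/d_s = √(L_p/L_s)
= √(115) = 10.72.

10.7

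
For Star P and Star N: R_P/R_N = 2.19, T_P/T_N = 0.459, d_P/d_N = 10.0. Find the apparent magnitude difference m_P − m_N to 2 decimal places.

L_P/L_N = (2.19)²(0.459)⁴ = 0.2129.
F_P/F_N = (L_P/L_N)/(d_P/d_N)² = 0.2129/100.0 = 0.002129.
m_P − m_N = −2.5 log₁₀(0.002129) = 6.68.

6.68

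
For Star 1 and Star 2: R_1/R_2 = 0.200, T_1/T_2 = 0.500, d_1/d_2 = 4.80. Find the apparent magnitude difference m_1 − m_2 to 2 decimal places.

9.91

L_1/L_2 = (0.200)²(0.500)⁴ = 0.002500.
F_1/F_2 = (L_1/L_2)/(d_1/d_2)² = 0.002500/23.04 = 1.085×10^-4.
m_1 − m_2 = −2.5 log₁₀(1.085×10^-4) = 9.91.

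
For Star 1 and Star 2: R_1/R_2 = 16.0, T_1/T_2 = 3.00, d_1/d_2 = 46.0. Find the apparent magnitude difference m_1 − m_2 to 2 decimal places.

L_1/L_2 = (16.0)²(3.00)⁴ = 2.074×10^4.
F_1/F_2 = (L_1/L_2)/(d_1/d_2)² = 2.074×10^4/2116 = 9.800.
m_1 − m_2 = −2.5 log₁₀(9.800) = -2.48.

-2.48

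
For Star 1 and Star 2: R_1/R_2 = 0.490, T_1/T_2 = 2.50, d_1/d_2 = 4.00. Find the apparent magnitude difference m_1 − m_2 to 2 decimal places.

L_1/L_2 = (0.490)²(2.50)⁴ = 9.379.
F_1/F_2 = (L_1/L_2)/(d_1/d_2)² = 9.379/16.00 = 0.5862.
m_1 − m_2 = −2.5 log₁₀(0.5862) = 0.58.

0.58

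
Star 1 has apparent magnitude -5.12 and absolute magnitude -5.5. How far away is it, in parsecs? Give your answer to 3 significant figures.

11.9 pc

m − M = 5 log₁₀(d/10 pc)
-5.12 − (-5.5) = 0.38 = 5 log₁₀(d/10)
d = 10 × 10^(0.38/5) = 10 × 10^0.076 = 11.91 pc.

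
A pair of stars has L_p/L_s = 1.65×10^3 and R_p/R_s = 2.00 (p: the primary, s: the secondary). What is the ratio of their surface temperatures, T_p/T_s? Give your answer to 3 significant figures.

4.51

L ∝ R²T⁴ gives T ∝ (L/R²)^(1/4), so
T_p/T_s = (1.65×10^3 / 2.00²)^(1/4) = (412.5)^(1/4) = 4.507.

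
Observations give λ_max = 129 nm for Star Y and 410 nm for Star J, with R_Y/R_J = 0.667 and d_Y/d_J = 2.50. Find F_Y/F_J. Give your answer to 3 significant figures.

Wien's law: T_Y/T_J = λ_J/λ_Y = 410/129 = 3.178.
L_Y/L_J = (R_Y/R_J)²(T_Y/T_J)⁴ = (0.667)²(3.178)⁴ = 45.40.
F_Y/F_J = (L_Y/L_J)/(d_Y/d_J)² = 45.40/(2.50)² = 7.264.

7.26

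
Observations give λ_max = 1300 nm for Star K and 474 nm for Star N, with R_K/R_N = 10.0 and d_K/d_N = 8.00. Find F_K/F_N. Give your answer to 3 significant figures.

Wien's law: T_K/T_N = λ_N/λ_K = 474/1300 = 0.3646.
L_K/L_N = (R_K/R_N)²(T_K/T_N)⁴ = (10.0)²(0.3646)⁴ = 1.767.
F_K/F_N = (L_K/L_N)/(d_K/d_N)² = 1.767/(8.00)² = 0.02762.

0.0276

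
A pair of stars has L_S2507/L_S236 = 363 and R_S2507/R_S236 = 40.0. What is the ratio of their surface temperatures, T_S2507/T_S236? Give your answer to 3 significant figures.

L ∝ R²T⁴ gives T ∝ (L/R²)^(1/4), so
T_S2507/T_S236 = (363 / 40.0²)^(1/4) = (0.2269)^(1/4) = 0.6902.

0.690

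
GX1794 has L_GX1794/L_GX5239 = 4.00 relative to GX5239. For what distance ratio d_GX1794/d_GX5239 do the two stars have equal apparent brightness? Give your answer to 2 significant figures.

Equal flux requires L_GX1794/d_GX1794² = L_GX5239/d_GX5239², so d_GX1794/d_GX5239 = √(L_GX1794/L_GX5239)
= √(4.00) = 2.000.

2.0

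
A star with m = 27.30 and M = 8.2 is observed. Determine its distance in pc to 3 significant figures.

m − M = 5 log₁₀(d/10 pc)
27.30 − (8.2) = 19.10 = 5 log₁₀(d/10)
d = 10 × 10^(19.10/5) = 10 × 10^3.820 = 6.607×10^4 pc.

6.61×10^4 pc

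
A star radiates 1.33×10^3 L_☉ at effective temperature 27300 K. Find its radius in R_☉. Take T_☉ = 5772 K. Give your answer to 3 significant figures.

R/R_☉ = √(L/L_☉) / (T/T_☉)² = √(1.33×10^3) / (4.730)²
       = 36.47 / 22.37 = 1.630.

1.63 R_☉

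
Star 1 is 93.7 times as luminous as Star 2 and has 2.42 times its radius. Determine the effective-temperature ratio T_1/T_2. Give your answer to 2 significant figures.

L ∝ R²T⁴ gives T ∝ (L/R²)^(1/4), so
T_1/T_2 = (93.7 / 2.42²)^(1/4) = (16.00)^(1/4) = 2.000.

2.0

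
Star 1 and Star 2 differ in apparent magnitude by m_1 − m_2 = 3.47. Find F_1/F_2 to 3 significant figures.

F_1/F_2 = 10^(−(m_1 − m_2)/2.5) = 10^(-3.47/2.5) = 10^-1.388 = 0.04093.

0.0409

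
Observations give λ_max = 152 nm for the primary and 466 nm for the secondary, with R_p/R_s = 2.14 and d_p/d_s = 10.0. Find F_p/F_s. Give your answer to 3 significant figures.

4.05

Wien's law: T_p/T_s = λ_s/λ_p = 466/152 = 3.066.
L_p/L_s = (R_p/R_s)²(T_p/T_s)⁴ = (2.14)²(3.066)⁴ = 404.6.
F_p/F_s = (L_p/L_s)/(d_p/d_s)² = 404.6/(10.0)² = 4.046.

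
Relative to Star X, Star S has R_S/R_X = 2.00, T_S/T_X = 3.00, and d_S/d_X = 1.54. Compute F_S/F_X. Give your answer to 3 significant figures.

L_S/L_X = (R_S/R_X)²(T_S/T_X)⁴ = (2.00)² × (3.00)⁴ = 324.0.
F_S/F_X = (L_S/L_X)/(d_S/d_X)² = 324.0 / (1.54)² = 136.6.

137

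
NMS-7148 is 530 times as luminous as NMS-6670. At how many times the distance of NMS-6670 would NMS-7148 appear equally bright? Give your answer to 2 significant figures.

23

Equal flux requires L_NMS-7148/d_NMS-7148² = L_NMS-6670/d_NMS-6670², so d_NMS-7148/d_NMS-6670 = √(L_NMS-7148/L_NMS-6670)
= √(530) = 23.02.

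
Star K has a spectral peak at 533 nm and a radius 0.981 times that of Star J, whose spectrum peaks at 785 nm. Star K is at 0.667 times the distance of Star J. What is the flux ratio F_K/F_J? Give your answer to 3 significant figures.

Wien's law: T_K/T_J = λ_J/λ_K = 785/533 = 1.473.
L_K/L_J = (R_K/R_J)²(T_K/T_J)⁴ = (0.981)²(1.473)⁴ = 4.528.
F_K/F_J = (L_K/L_J)/(d_K/d_J)² = 4.528/(0.667)² = 10.18.

10.2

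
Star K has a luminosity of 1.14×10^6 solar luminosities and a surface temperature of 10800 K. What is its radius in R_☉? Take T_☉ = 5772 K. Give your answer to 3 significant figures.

R/R_☉ = √(L/L_☉) / (T/T_☉)² = √(1.14×10^6) / (1.871)²
       = 1068 / 3.501 = 305.0.

305 R_☉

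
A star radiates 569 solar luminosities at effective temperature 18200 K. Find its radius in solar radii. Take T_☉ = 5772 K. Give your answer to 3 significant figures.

2.40 solar radii

R/R_☉ = √(L/L_☉) / (T/T_☉)² = √(569) / (3.153)²
       = 23.85 / 9.942 = 2.399.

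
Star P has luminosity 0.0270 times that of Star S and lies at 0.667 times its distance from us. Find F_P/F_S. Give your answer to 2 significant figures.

F = L/(4πd²), so F_P/F_S = (L_P/L_S) / (d_P/d_S)²
= 0.0270 / (0.667)² = 0.0270 / 0.4449 = 0.06069.

0.061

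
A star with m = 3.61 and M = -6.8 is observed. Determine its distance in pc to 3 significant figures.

1.21×10^3 pc

m − M = 5 log₁₀(d/10 pc)
3.61 − (-6.8) = 10.41 = 5 log₁₀(d/10)
d = 10 × 10^(10.41/5) = 10 × 10^2.082 = 1208 pc.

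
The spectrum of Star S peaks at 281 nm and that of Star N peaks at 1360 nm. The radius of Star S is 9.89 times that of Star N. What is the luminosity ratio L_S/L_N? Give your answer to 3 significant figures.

Wien's law gives T ∝ 1/λ_max, so T_S/T_N = λ_N/λ_S = 1360/281 = 4.840.
Then L ∝ R²T⁴ gives L_S/L_N = (9.89)² × (4.840)⁴ = 97.81 × 548.7 = 5.367×10^4.

5.37×10^4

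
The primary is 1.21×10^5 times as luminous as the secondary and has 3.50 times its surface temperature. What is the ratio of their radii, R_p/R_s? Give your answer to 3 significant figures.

28.4

L ∝ R²T⁴ gives R ∝ √L / T², so
R_p/R_s = √(1.21×10^5) / (3.50)² = 347.9 / 12.25 = 28.40.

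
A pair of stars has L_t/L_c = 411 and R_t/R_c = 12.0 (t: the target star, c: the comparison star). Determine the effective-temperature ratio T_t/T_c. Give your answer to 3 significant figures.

1.30

L ∝ R²T⁴ gives T ∝ (L/R²)^(1/4), so
T_t/T_c = (411 / 12.0²)^(1/4) = (2.854)^(1/4) = 1.300.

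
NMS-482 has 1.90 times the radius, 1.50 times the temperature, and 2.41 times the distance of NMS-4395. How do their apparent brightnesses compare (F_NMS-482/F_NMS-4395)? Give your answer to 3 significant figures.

3.15

L_NMS-482/L_NMS-4395 = (R_NMS-482/R_NMS-4395)²(T_NMS-482/T_NMS-4395)⁴ = (1.90)² × (1.50)⁴ = 18.28.
F_NMS-482/F_NMS-4395 = (L_NMS-482/L_NMS-4395)/(d_NMS-482/d_NMS-4395)² = 18.28 / (2.41)² = 3.147.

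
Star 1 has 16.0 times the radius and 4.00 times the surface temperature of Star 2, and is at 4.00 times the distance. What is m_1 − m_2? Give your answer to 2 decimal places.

L_1/L_2 = (16.0)²(4.00)⁴ = 6.554×10^4.
F_1/F_2 = (L_1/L_2)/(d_1/d_2)² = 6.554×10^4/16.00 = 4096.
m_1 − m_2 = −2.5 log₁₀(4096) = -9.03.

-9.03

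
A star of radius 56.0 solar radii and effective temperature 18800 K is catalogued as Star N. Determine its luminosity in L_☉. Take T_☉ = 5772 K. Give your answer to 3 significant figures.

L/L_☉ = (R/R_☉)² (T/T_☉)⁴ = (56.0)² × (18800/5772)⁴
       = 3136 × (3.257)⁴ = 3136 × 112.5 = 3.529×10^5.

3.53×10^5 L_☉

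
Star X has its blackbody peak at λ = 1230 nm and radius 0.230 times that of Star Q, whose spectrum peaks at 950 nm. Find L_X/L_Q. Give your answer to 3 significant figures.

Wien's law gives T ∝ 1/λ_max, so T_X/T_Q = λ_Q/λ_X = 950/1230 = 0.7724.
Then L ∝ R²T⁴ gives L_X/L_Q = (0.230)² × (0.7724)⁴ = 0.05290 × 0.3559 = 0.01882.

0.0188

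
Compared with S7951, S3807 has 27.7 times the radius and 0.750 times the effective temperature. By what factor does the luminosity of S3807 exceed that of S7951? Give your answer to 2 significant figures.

From the Stefan–Boltzmann law, L ∝ R²T⁴, so
L_S3807/L_S7951 = (R_S3807/R_S7951)² (T_S3807/T_S7951)⁴ = (27.7)² × (0.750)⁴ = 767.3 × 0.3164 = 242.8.

2.4×10^2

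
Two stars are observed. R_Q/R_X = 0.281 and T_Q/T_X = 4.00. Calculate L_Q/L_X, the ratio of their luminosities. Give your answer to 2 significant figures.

20

From the Stefan–Boltzmann law, L ∝ R²T⁴, so
L_Q/L_X = (R_Q/R_X)² (T_Q/T_X)⁴ = (0.281)² × (4.00)⁴ = 0.07896 × 256.0 = 20.21.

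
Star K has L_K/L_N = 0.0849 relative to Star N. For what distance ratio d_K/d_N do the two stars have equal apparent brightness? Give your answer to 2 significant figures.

0.29

Equal flux requires L_K/d_K² = L_N/d_N², so d_K/d_N = √(L_K/L_N)
= √(0.0849) = 0.2914.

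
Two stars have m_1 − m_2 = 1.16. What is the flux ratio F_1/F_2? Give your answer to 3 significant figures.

F_1/F_2 = 10^(−(m_1 − m_2)/2.5) = 10^(-1.16/2.5) = 10^-0.464 = 0.3436.

0.344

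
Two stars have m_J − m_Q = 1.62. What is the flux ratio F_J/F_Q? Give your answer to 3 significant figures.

0.225

F_J/F_Q = 10^(−(m_J − m_Q)/2.5) = 10^(-1.62/2.5) = 10^-0.648 = 0.2249.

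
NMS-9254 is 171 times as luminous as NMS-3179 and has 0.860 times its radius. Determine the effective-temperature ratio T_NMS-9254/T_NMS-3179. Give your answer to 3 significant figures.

L ∝ R²T⁴ gives T ∝ (L/R²)^(1/4), so
T_NMS-9254/T_NMS-3179 = (171 / 0.860²)^(1/4) = (231.2)^(1/4) = 3.899.

3.90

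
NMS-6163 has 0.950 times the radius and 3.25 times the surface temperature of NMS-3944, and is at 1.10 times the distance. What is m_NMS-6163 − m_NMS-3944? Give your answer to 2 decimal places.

-4.80

L_NMS-6163/L_NMS-3944 = (0.950)²(3.25)⁴ = 100.7.
F_NMS-6163/F_NMS-3944 = (L_NMS-6163/L_NMS-3944)/(d_NMS-6163/d_NMS-3944)² = 100.7/1.210 = 83.21.
m_NMS-6163 − m_NMS-3944 = −2.5 log₁₀(83.21) = -4.80.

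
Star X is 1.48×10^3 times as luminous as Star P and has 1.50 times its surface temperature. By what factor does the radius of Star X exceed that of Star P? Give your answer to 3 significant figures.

L ∝ R²T⁴ gives R ∝ √L / T², so
R_X/R_P = √(1.48×10^3) / (1.50)² = 38.47 / 2.250 = 17.10.

17.1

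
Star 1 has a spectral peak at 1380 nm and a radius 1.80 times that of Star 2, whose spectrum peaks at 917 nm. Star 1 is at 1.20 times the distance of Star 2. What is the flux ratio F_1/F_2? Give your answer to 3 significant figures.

Wien's law: T_1/T_2 = λ_2/λ_1 = 917/1380 = 0.6645.
L_1/L_2 = (R_1/R_2)²(T_1/T_2)⁴ = (1.80)²(0.6645)⁴ = 0.6317.
F_1/F_2 = (L_1/L_2)/(d_1/d_2)² = 0.6317/(1.20)² = 0.4387.

0.439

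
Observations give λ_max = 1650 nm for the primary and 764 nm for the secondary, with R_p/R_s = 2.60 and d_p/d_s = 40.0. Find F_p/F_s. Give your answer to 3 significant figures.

1.94×10^-4

Wien's law: T_p/T_s = λ_s/λ_p = 764/1650 = 0.4630.
L_p/L_s = (R_p/R_s)²(T_p/T_s)⁴ = (2.60)²(0.4630)⁴ = 0.3107.
F_p/F_s = (L_p/L_s)/(d_p/d_s)² = 0.3107/(40.0)² = 1.942×10^-4.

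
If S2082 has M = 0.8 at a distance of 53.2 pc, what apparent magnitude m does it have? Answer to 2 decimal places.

m = M + 5 log₁₀(d/10 pc) = 0.8 + 5 log₁₀(53.2/10)
  = 0.8 + 5 × 0.726 = 0.8 + 3.63 = 4.43.

4.43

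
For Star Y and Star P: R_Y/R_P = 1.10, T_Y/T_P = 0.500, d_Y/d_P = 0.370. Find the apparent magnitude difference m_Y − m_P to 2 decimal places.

L_Y/L_P = (1.10)²(0.500)⁴ = 0.07563.
F_Y/F_P = (L_Y/L_P)/(d_Y/d_P)² = 0.07563/0.1369 = 0.5524.
m_Y − m_P = −2.5 log₁₀(0.5524) = 0.64.

0.64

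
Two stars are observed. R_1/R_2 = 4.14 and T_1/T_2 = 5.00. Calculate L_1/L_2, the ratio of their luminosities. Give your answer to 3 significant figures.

From the Stefan–Boltzmann law, L ∝ R²T⁴, so
L_1/L_2 = (R_1/R_2)² (T_1/T_2)⁴ = (4.14)² × (5.00)⁴ = 17.14 × 625.0 = 1.071×10^4.

1.07×10^4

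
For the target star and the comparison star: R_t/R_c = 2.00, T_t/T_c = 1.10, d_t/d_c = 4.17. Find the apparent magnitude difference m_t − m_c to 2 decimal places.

1.18

L_t/L_c = (2.00)²(1.10)⁴ = 5.856.
F_t/F_c = (L_t/L_c)/(d_t/d_c)² = 5.856/17.39 = 0.3368.
m_t − m_c = −2.5 log₁₀(0.3368) = 1.18.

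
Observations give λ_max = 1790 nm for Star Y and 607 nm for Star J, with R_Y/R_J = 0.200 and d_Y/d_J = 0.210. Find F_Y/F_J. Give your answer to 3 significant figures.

0.0120

Wien's law: T_Y/T_J = λ_J/λ_Y = 607/1790 = 0.3391.
L_Y/L_J = (R_Y/R_J)²(T_Y/T_J)⁴ = (0.200)²(0.3391)⁴ = 5.289×10^-4.
F_Y/F_J = (L_Y/L_J)/(d_Y/d_J)² = 5.289×10^-4/(0.210)² = 0.01199.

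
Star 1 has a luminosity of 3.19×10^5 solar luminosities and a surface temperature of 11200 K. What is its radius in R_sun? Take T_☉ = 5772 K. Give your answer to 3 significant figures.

R/R_☉ = √(L/L_☉) / (T/T_☉)² = √(3.19×10^5) / (1.940)²
       = 564.8 / 3.765 = 150.0.

150 R_sun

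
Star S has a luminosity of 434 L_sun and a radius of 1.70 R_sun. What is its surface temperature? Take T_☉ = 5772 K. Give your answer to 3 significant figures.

2.02×10^4 K

T/T_☉ = (L/L_☉)^(1/4) / (R/R_☉)^(1/2)
T = 5772 × (434)^(1/4) / √(1.70) = 5772 × 4.564 / 1.304 = 2.021×10^4 K.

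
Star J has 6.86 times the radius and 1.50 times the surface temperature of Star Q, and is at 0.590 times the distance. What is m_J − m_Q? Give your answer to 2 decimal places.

-7.09

L_J/L_Q = (6.86)²(1.50)⁴ = 238.2.
F_J/F_Q = (L_J/L_Q)/(d_J/d_Q)² = 238.2/0.3481 = 684.4.
m_J − m_Q = −2.5 log₁₀(684.4) = -7.09.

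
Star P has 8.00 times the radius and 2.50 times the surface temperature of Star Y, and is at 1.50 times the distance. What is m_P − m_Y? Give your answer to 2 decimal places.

L_P/L_Y = (8.00)²(2.50)⁴ = 2500.
F_P/F_Y = (L_P/L_Y)/(d_P/d_Y)² = 2500/2.250 = 1111.
m_P − m_Y = −2.5 log₁₀(1111) = -7.61.

-7.61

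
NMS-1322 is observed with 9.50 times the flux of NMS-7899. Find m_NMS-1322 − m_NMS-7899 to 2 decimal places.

m_NMS-1322 − m_NMS-7899 = −2.5 log₁₀(F_NMS-1322/F_NMS-7899) = −2.5 log₁₀(9.50) = −2.5 × (0.978) = -2.444.

-2.44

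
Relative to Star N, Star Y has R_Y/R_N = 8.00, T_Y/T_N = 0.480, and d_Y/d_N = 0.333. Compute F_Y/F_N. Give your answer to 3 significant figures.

30.6

L_Y/L_N = (R_Y/R_N)²(T_Y/T_N)⁴ = (8.00)² × (0.480)⁴ = 3.397.
F_Y/F_N = (L_Y/L_N)/(d_Y/d_N)² = 3.397 / (0.333)² = 30.64.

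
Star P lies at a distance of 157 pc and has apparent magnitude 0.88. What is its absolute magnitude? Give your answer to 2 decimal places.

M = m − 5 log₁₀(d/10 pc) = 0.88 − 5 log₁₀(157/10)
  = 0.88 − 5 × 1.196 = 0.88 − 5.98 = -5.10.

-5.10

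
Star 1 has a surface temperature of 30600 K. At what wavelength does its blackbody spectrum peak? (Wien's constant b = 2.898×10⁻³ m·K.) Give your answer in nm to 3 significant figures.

λ_max = b/T = 2.898×10⁻³ / 30600 = 9.47×10^-8 m = 94.71 nm.

94.7 nm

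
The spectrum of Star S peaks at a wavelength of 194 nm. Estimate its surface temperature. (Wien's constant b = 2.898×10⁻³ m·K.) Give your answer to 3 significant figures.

T = b/λ_max = 2.898×10⁻³ / (194×10⁻⁹) = 1.494×10^4 K.

1.49×10^4 K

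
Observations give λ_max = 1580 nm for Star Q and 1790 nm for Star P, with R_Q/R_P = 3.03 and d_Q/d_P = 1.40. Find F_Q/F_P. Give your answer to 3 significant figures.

7.72

Wien's law: T_Q/T_P = λ_P/λ_Q = 1790/1580 = 1.133.
L_Q/L_P = (R_Q/R_P)²(T_Q/T_P)⁴ = (3.03)²(1.133)⁴ = 15.12.
F_Q/F_P = (L_Q/L_P)/(d_Q/d_P)² = 15.12/(1.40)² = 7.716.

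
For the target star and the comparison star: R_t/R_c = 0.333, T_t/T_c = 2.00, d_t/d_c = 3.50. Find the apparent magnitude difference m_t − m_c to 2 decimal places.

L_t/L_c = (0.333)²(2.00)⁴ = 1.774.
F_t/F_c = (L_t/L_c)/(d_t/d_c)² = 1.774/12.25 = 0.1448.
m_t − m_c = −2.5 log₁₀(0.1448) = 2.10.

2.10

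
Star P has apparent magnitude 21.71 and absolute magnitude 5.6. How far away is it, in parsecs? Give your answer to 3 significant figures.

1.67×10^4 pc

m − M = 5 log₁₀(d/10 pc)
21.71 − (5.6) = 16.11 = 5 log₁₀(d/10)
d = 10 × 10^(16.11/5) = 10 × 10^3.222 = 1.667×10^4 pc.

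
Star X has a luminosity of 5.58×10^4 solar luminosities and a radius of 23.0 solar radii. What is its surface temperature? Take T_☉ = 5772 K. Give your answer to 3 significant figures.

T/T_☉ = (L/L_☉)^(1/4) / (R/R_☉)^(1/2)
T = 5772 × (5.58×10^4)^(1/4) / √(23.0) = 5772 × 15.37 / 4.796 = 1.850×10^4 K.

1.85×10^4 K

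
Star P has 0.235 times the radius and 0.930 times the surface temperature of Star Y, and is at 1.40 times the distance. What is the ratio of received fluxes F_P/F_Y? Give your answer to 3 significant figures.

0.0211

L_P/L_Y = (R_P/R_Y)²(T_P/T_Y)⁴ = (0.235)² × (0.930)⁴ = 0.04131.
F_P/F_Y = (L_P/L_Y)/(d_P/d_Y)² = 0.04131 / (1.40)² = 0.02108.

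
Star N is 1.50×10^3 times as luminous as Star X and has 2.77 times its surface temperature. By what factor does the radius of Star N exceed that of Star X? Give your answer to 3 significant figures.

L ∝ R²T⁴ gives R ∝ √L / T², so
R_N/R_X = √(1.50×10^3) / (2.77)² = 38.73 / 7.673 = 5.048.

5.05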